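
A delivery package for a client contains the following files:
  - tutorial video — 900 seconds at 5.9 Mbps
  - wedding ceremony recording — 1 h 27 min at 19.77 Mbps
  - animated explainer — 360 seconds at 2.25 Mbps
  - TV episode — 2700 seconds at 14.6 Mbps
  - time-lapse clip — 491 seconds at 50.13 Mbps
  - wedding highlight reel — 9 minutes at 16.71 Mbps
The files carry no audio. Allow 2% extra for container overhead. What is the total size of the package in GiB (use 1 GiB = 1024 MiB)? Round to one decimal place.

21.7 GiB

tutorial video: 5.900 Mbps × 900 s × 1.02 = 5416.2 Mb
wedding ceremony recording: 19.770 Mbps × 5220 s × 1.02 = 105263.4 Mb
animated explainer: 2.250 Mbps × 360 s × 1.02 = 826.2 Mb
TV episode: 14.600 Mbps × 2700 s × 1.02 = 40208.4 Mb
time-lapse clip: 50.130 Mbps × 491 s × 1.02 = 25106.1 Mb
wedding highlight reel: 16.710 Mbps × 540 s × 1.02 = 9203.9 Mb
Total: 186024.2 Mb = 23253.0 MB.
= 21.66 GiB.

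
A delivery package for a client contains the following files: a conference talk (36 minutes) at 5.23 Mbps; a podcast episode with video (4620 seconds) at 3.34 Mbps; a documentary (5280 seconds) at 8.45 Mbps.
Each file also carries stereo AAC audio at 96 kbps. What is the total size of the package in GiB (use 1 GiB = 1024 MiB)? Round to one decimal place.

8.4 GiB

Audio: 96 kbps = 0.096 Mbps.
conference talk: 5.326 Mbps × 2160 s = 11504.2 Mb
podcast episode with video: 3.436 Mbps × 4620 s = 15874.3 Mb
documentary: 8.546 Mbps × 5280 s = 45122.9 Mb
Total: 72501.4 Mb = 9062.7 MB.
= 8.440 GiB.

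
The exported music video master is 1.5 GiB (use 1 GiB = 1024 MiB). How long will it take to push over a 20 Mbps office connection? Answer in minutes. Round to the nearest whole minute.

File: 1.5 GiB = 12884.9 Mb.
At 20 Mbps: 12884.9 / 20 = 644.2 s ≈ 10.7 minutes.

11 minutes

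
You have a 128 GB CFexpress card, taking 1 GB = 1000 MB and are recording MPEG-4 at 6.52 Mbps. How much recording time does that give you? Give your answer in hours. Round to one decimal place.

43.6 hours

Capacity: 128 GB = 1,024,000 Mb.
Recording time: 1,024,000 / 6.520 = 157,055 s ≈ 43.6 hours.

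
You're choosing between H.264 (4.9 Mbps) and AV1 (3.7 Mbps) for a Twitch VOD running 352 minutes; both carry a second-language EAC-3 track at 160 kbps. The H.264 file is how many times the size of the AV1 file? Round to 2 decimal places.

352 min = 21120 s
Audio: 160 kbps = 0.160 Mbps.
H.264: 5.060 Mbps × 21120 s = 106867.2 Mb = 13.358 GB.
AV1: 3.860 Mbps × 21120 s = 81523.2 Mb = 10.190 GB.
Ratio: 13.358 / 10.190 = 1.311.

1.31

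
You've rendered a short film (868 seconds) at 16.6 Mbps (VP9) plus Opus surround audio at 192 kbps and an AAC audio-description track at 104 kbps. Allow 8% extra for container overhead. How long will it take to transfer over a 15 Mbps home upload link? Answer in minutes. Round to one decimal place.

Audio total: 192 + 104 = 296 kbps = 0.296 Mbps.
Total bitrate: 16.896 Mbps.
File: 16.896 Mbps × 868 s = 14665.7 Mb.
With 8% container overhead: ×1.08. → 15839.0 Mb.
At 15 Mbps: 15839.0 / 15 = 1055.9 s ≈ 17.6 minutes.

17.6 minutes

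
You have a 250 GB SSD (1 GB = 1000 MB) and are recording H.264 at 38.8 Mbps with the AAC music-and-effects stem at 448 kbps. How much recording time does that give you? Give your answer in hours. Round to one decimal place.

14.2 hours

Audio: 448 kbps = 0.448 Mbps.
Total bitrate: 38.8 + 0.448 = 39.248 Mbps.
Capacity: 250 GB = 2,000,000 Mb.
Recording time: 2,000,000 / 39.248 = 50,958 s ≈ 14.2 hours.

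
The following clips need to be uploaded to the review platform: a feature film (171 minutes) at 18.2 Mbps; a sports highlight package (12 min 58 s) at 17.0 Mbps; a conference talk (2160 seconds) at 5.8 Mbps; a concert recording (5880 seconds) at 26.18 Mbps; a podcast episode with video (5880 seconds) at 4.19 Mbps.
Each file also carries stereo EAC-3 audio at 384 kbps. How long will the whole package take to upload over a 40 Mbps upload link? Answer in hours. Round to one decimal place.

2.8 hours

Audio: 384 kbps = 0.384 Mbps.
feature film: 18.584 Mbps × 10260 s = 190671.8 Mb
sports highlight package: 17.384 Mbps × 778 s = 13524.8 Mb
conference talk: 6.184 Mbps × 2160 s = 13357.4 Mb
concert recording: 26.564 Mbps × 5880 s = 156196.3 Mb
podcast episode with video: 4.574 Mbps × 5880 s = 26895.1 Mb
Total: 400645.5 Mb = 50080.7 MB.
At 40 Mbps: 400645.5 / 40 = 10016 s ≈ 2.78 hours.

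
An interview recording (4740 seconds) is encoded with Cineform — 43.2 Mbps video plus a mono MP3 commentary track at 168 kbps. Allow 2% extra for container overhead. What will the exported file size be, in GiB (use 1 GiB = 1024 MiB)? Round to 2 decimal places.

24.41 GiB

Audio: 168 kbps = 0.168 Mbps.
Total bitrate: 43.2 + 0.168 = 43.368 Mbps.
Stream data: 43.368 Mbps × 4740 s = 205564.3 Mb.
With 2% container overhead: ×1.02.
209,676 Mb = 26,209,450,800 bytes ÷ 1,073,741,824 = 24.41 GiB.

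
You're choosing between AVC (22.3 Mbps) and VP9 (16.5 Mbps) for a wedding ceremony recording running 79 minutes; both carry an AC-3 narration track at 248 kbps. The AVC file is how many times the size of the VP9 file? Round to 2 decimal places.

79 min = 4740 s
Audio: 248 kbps = 0.248 Mbps.
AVC: 22.548 Mbps × 4740 s = 106877.5 Mb = 13.360 GB.
VP9: 16.748 Mbps × 4740 s = 79385.5 Mb = 9.923 GB.
Ratio: 13.360 / 9.923 = 1.346.

1.35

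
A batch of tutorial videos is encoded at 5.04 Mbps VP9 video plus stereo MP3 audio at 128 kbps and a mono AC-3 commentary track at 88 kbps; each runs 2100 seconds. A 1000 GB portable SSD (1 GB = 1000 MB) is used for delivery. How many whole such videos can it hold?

Audio total: 128 + 88 = 216 kbps = 0.216 Mbps.
Total bitrate: 5.256 Mbps.
Per item: 5.256 Mbps × 2100 s = 11,038 Mb = 1,380 MB.
Capacity: 1000 GB = 8,000,000 Mb; 724.80 items → 724 complete.

724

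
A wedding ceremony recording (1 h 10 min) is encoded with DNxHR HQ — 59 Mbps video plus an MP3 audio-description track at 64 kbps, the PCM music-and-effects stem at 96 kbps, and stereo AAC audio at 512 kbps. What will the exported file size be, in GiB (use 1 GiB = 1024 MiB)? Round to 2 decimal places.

1 h 10 min = 70 min = 4200 s
Audio total: 64 + 96 + 512 = 672 kbps = 0.672 Mbps.
Total bitrate: 59 + 0.672 = 59.672 Mbps.
Stream data: 59.672 Mbps × 4200 s = 250622.4 Mb.
250,622 Mb = 31,327,800,000 bytes ÷ 1,073,741,824 = 29.18 GiB.

29.18 GiB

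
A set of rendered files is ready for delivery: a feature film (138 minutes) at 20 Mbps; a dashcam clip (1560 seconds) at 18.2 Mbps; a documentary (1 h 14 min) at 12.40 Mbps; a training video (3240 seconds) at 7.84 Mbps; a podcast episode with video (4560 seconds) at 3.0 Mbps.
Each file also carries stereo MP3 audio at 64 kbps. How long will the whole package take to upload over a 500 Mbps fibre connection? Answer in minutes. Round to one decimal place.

9.7 minutes

Audio: 64 kbps = 0.064 Mbps.
feature film: 20.064 Mbps × 8280 s = 166129.9 Mb
dashcam clip: 18.264 Mbps × 1560 s = 28491.8 Mb
documentary: 12.464 Mbps × 4440 s = 55340.2 Mb
training video: 7.904 Mbps × 3240 s = 25609.0 Mb
podcast episode with video: 3.064 Mbps × 4560 s = 13971.8 Mb
Total: 289542.7 Mb = 36192.8 MB.
At 500 Mbps: 289542.7 / 500 = 579 s ≈ 9.65 minutes.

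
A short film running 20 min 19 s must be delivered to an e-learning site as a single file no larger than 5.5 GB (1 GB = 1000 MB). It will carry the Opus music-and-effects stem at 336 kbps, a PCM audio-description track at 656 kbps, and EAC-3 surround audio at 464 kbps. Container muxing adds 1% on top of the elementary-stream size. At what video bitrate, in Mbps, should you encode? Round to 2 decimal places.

Budget: 5.5 GB = 44000.0 Mb.
Stream payload after overhead: 44000.0 / 1.01 = 43564.4 Mb.
20 min 19 s = 1219 s
Total bitrate budget: 43564.4 Mb / 1219 s = 35.738 Mbps.
Audio total: 336 + 656 + 464 = 1456 kbps = 1.456 Mbps.
Video: 35.738 − 1.456 = 34.282 Mbps.

34.28 Mbps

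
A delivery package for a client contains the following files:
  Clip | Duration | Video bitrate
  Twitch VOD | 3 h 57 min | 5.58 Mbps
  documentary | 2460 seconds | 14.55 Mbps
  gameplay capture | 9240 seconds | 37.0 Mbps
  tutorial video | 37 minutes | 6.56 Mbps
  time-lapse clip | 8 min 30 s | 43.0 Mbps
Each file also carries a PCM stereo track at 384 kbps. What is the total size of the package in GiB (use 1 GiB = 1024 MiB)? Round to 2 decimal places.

Audio: 384 kbps = 0.384 Mbps.
Twitch VOD: 5.964 Mbps × 14220 s = 84808.1 Mb
documentary: 14.934 Mbps × 2460 s = 36737.6 Mb
gameplay capture: 37.384 Mbps × 9240 s = 345428.2 Mb
tutorial video: 6.944 Mbps × 2220 s = 15415.7 Mb
time-lapse clip: 43.384 Mbps × 510 s = 22125.8 Mb
Total: 504515.4 Mb = 63064.4 MB.
= 58.73 GiB.

58.73 GiB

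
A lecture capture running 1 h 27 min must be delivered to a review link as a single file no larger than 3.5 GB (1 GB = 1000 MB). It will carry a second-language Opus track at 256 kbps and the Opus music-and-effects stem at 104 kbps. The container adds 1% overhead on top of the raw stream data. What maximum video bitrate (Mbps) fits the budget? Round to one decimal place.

Budget: 3.5 GB = 28000.0 Mb.
Stream payload after overhead: 28000.0 / 1.01 = 27722.8 Mb.
1 h 27 min = 87 min = 5220 s
Total bitrate budget: 27722.8 Mb / 5220 s = 5.311 Mbps.
Audio total: 256 + 104 = 360 kbps = 0.360 Mbps.
Video: 5.311 − 0.360 = 4.951 Mbps.

5.0 Mbps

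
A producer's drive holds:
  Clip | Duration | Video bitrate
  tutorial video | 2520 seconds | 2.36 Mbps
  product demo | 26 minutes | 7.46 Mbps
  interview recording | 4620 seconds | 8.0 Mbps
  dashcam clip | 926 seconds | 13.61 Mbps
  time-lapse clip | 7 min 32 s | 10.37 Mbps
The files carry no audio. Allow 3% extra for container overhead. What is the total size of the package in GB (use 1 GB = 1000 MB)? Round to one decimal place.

9.2 GB

tutorial video: 2.360 Mbps × 2520 s × 1.03 = 6125.6 Mb
product demo: 7.460 Mbps × 1560 s × 1.03 = 11986.7 Mb
interview recording: 8.000 Mbps × 4620 s × 1.03 = 38068.8 Mb
dashcam clip: 13.610 Mbps × 926 s × 1.03 = 12980.9 Mb
time-lapse clip: 10.370 Mbps × 452 s × 1.03 = 4827.9 Mb
Total: 73989.9 Mb = 9248.7 MB.
= 9.249 GB.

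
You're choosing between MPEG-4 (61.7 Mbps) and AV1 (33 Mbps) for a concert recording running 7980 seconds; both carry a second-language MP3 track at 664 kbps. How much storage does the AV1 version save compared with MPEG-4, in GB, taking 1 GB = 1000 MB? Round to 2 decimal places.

Audio: 664 kbps = 0.664 Mbps.
MPEG-4: 62.364 Mbps × 7980 s = 497664.7 Mb = 62.208 GB.
AV1: 33.664 Mbps × 7980 s = 268638.7 Mb = 33.580 GB.
Saving: 62.208 − 33.580 = 28.628 GB.

28.63 GB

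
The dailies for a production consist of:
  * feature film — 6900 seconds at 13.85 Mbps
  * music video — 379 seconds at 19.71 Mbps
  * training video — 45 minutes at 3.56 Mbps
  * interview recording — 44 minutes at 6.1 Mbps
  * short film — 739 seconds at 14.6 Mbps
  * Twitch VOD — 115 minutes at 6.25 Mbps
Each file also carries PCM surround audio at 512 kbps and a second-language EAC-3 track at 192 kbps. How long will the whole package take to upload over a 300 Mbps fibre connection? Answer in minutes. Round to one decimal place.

Audio total: 512 + 192 = 704 kbps = 0.704 Mbps.
feature film: 14.554 Mbps × 6900 s = 100422.6 Mb
music video: 20.414 Mbps × 379 s = 7736.9 Mb
training video: 4.264 Mbps × 2700 s = 11512.8 Mb
interview recording: 6.804 Mbps × 2640 s = 17962.6 Mb
short film: 15.304 Mbps × 739 s = 11309.7 Mb
Twitch VOD: 6.954 Mbps × 6900 s = 47982.6 Mb
Total: 196927.1 Mb = 24615.9 MB.
At 300 Mbps: 196927.1 / 300 = 656 s ≈ 10.9 minutes.

10.9 minutes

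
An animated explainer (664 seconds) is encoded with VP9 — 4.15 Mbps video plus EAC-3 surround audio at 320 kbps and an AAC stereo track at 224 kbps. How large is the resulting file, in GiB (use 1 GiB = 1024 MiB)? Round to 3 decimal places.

0.363 GiB

Audio total: 320 + 224 = 544 kbps = 0.544 Mbps.
Total bitrate: 4.15 + 0.544 = 4.694 Mbps.
Stream data: 4.694 Mbps × 664 s = 3116.8 Mb.
3,117 Mb = 389,602,000 bytes ÷ 1,073,741,824 = 0.3628 GiB.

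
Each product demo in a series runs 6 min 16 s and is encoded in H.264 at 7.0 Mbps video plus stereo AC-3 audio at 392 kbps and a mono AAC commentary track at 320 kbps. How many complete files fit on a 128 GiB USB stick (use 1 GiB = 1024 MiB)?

379

6 min 16 s = 376 s
Audio total: 392 + 320 = 712 kbps = 0.712 Mbps.
Total bitrate: 7.712 Mbps.
Per item: 7.712 Mbps × 376 s = 2,900 Mb = 362.5 MB.
Capacity: 128 GiB = 1,099,512 Mb; 379.18 items → 379 complete.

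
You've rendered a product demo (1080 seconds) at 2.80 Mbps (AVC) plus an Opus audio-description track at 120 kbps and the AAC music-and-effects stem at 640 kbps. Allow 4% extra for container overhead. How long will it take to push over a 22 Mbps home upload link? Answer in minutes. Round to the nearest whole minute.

Audio total: 120 + 640 = 760 kbps = 0.760 Mbps.
Total bitrate: 3.560 Mbps.
File: 3.560 Mbps × 1080 s = 3844.8 Mb.
With 4% container overhead: ×1.04. → 3998.6 Mb.
At 22 Mbps: 3998.6 / 22 = 181.8 s ≈ 3.03 minutes.

3 minutes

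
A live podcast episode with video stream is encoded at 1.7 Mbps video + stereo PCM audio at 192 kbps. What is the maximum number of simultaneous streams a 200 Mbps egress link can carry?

Audio: 192 kbps = 0.192 Mbps.
Per-viewer media rate: 1.892 Mbps.
200 Mbps = 200.0 Mbps; 200.0 / 1.892 = 105.71 → 105 viewers.

105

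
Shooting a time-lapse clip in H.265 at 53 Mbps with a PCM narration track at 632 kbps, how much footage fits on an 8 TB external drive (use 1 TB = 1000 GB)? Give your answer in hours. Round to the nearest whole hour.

331 hours

Audio: 632 kbps = 0.632 Mbps.
Total bitrate: 53 + 0.632 = 53.632 Mbps.
Capacity: 8 TB = 64,000,000 Mb.
Recording time: 64,000,000 / 53.632 = 1,193,317 s ≈ 331 hours.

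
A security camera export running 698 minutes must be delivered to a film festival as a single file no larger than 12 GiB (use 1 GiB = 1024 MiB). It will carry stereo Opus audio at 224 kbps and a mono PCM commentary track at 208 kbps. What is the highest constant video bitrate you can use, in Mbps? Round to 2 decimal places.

Budget: 12 GiB = 103079.2 Mb.
698 min = 41880 s
Total bitrate budget: 103079.2 Mb / 41880 s = 2.461 Mbps.
Audio total: 224 + 208 = 432 kbps = 0.432 Mbps.
Video: 2.461 − 0.432 = 2.029 Mbps.

2.03 Mbps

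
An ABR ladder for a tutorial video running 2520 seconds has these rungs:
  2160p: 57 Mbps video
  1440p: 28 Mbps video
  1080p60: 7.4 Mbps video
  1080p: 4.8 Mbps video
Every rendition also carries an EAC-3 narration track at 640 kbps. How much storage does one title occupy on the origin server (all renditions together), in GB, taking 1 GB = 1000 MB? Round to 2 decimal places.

31.42 GB

Audio: 640 kbps = 0.640 Mbps.
Sum of rendition bitrates: (57+0.640) + (28+0.640) + (7.4+0.640) + (4.8+0.640) = 99.760 Mbps.
× 2520 s = 251,395 Mb = 31,424 MB = 31.42 GB.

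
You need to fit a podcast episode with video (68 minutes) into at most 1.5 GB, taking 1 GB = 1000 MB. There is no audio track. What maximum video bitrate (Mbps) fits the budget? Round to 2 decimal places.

Budget: 1.5 GB = 12000.0 Mb.
68 min = 4080 s
Total bitrate budget: 12000.0 Mb / 4080 s = 2.941 Mbps.

2.94 Mbps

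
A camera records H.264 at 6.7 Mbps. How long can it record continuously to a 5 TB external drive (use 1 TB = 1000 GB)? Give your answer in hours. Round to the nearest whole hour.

Capacity: 5 TB = 40,000,000 Mb.
Recording time: 40,000,000 / 6.700 = 5,970,149 s ≈ 1,658 hours.

1658 hours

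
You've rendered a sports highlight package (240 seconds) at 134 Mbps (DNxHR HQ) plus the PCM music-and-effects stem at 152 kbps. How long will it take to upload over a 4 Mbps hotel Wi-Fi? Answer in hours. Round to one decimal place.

2.2 hours

Audio: 152 kbps = 0.152 Mbps.
Total bitrate: 134.152 Mbps.
File: 134.152 Mbps × 240 s = 32196.5 Mb.
At 4 Mbps: 32196.5 / 4 = 8049.1 s ≈ 2.24 hours.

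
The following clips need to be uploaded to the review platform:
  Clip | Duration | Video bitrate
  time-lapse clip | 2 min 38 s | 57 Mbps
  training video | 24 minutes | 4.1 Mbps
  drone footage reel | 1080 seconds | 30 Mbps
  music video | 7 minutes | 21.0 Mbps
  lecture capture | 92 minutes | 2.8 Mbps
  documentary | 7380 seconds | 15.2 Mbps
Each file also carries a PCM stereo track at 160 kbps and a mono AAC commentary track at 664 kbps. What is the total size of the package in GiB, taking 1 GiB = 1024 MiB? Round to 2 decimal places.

22.93 GiB

Audio total: 160 + 664 = 824 kbps = 0.824 Mbps.
time-lapse clip: 57.824 Mbps × 158 s = 9136.2 Mb
training video: 4.924 Mbps × 1440 s = 7090.6 Mb
drone footage reel: 30.824 Mbps × 1080 s = 33289.9 Mb
music video: 21.824 Mbps × 420 s = 9166.1 Mb
lecture capture: 3.624 Mbps × 5520 s = 20004.5 Mb
documentary: 16.024 Mbps × 7380 s = 118257.1 Mb
Total: 196944.4 Mb = 24618.0 MB.
= 22.93 GiB.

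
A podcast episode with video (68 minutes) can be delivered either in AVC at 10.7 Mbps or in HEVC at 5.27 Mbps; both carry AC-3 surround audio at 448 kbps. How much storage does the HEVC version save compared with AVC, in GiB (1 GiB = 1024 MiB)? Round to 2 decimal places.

2.58 GiB

68 min = 4080 s
Audio: 448 kbps = 0.448 Mbps.
AVC: 11.148 Mbps × 4080 s = 45483.8 Mb = 5.295 GiB.
HEVC: 5.718 Mbps × 4080 s = 23329.4 Mb = 2.716 GiB.
Saving: 5.295 − 2.716 = 2.579 GiB.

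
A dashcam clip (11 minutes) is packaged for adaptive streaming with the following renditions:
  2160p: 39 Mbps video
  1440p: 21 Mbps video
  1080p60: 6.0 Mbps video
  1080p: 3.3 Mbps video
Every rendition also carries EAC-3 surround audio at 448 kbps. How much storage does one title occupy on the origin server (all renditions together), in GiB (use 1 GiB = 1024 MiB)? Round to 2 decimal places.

5.46 GiB

11 min = 660 s
Audio: 448 kbps = 0.448 Mbps.
Sum of rendition bitrates: (39+0.448) + (21+0.448) + (6.0+0.448) + (3.3+0.448) = 71.092 Mbps.
× 660 s = 46,921 Mb = 5,865 MB = 5.462 GiB.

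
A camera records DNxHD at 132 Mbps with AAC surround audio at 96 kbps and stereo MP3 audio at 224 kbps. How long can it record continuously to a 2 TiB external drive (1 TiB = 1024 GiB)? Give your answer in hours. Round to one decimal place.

36.9 hours

Audio total: 96 + 224 = 320 kbps = 0.320 Mbps.
Total bitrate: 132 + 0.320 = 132.320 Mbps.
Capacity: 2 TiB = 17,592,186 Mb.
Recording time: 17,592,186 / 132.320 = 132,952 s ≈ 36.9 hours.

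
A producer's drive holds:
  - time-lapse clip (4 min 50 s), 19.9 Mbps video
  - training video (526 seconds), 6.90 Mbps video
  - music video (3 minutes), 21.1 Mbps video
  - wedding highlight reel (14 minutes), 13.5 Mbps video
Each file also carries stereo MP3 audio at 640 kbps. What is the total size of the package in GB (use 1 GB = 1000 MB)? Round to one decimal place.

3.2 GB

Audio: 640 kbps = 0.640 Mbps.
time-lapse clip: 20.540 Mbps × 290 s = 5956.6 Mb
training video: 7.540 Mbps × 526 s = 3966.0 Mb
music video: 21.740 Mbps × 180 s = 3913.2 Mb
wedding highlight reel: 14.140 Mbps × 840 s = 11877.6 Mb
Total: 25713.4 Mb = 3214.2 MB.
= 3.214 GB.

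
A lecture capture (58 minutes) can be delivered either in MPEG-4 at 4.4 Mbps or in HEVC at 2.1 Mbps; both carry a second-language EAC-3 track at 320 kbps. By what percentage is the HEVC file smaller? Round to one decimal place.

58 min = 3480 s
Audio: 320 kbps = 0.320 Mbps.
MPEG-4: 4.720 Mbps × 3480 s = 16425.6 Mb = 1.912 GiB.
HEVC: 2.420 Mbps × 3480 s = 8421.6 Mb = 0.980 GiB.
Reduction: (1 − 0.980/1.912) × 100 = 48.73%.

48.7%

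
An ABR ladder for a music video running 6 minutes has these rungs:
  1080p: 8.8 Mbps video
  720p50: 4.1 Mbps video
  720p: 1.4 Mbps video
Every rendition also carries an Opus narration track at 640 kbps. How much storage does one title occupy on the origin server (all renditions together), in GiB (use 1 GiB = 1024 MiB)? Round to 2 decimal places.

6 min = 360 s
Audio: 640 kbps = 0.640 Mbps.
Sum of rendition bitrates: (8.8+0.640) + (4.1+0.640) + (1.4+0.640) = 16.220 Mbps.
× 360 s = 5,839 Mb = 729.9 MB = 0.6798 GiB.

0.68 GiB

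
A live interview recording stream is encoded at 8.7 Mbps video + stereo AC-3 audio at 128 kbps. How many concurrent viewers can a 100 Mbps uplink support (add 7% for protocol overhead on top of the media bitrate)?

10

Audio: 128 kbps = 0.128 Mbps.
Per-viewer media rate: 8.828 Mbps.
On the wire with 7% overhead: 9.446 Mbps.
100 Mbps = 100.0 Mbps; 100.0 / 9.446 = 10.59 → 10 viewers.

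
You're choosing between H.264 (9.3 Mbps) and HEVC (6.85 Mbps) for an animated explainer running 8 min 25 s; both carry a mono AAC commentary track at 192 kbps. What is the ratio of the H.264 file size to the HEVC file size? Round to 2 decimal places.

1.35

8 min 25 s = 505 s
Audio: 192 kbps = 0.192 Mbps.
H.264: 9.492 Mbps × 505 s = 4793.5 Mb = 0.599 GB.
HEVC: 7.042 Mbps × 505 s = 3556.2 Mb = 0.445 GB.
Ratio: 0.599 / 0.445 = 1.348.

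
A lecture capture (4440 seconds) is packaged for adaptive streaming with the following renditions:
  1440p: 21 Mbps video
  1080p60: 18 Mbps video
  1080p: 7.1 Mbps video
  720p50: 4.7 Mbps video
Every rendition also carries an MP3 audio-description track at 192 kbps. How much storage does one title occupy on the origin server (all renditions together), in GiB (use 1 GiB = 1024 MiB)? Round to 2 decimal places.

26.65 GiB

Audio: 192 kbps = 0.192 Mbps.
Sum of rendition bitrates: (21+0.192) + (18+0.192) + (7.1+0.192) + (4.7+0.192) = 51.568 Mbps.
× 4440 s = 228,962 Mb = 28,620 MB = 26.65 GiB.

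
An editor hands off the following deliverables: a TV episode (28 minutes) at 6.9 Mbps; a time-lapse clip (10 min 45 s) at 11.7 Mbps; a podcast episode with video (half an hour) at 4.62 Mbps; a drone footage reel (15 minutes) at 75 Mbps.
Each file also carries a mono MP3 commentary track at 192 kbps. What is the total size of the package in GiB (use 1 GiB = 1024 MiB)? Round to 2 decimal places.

11.17 GiB

Audio: 192 kbps = 0.192 Mbps.
TV episode: 7.092 Mbps × 1680 s = 11914.6 Mb
time-lapse clip: 11.892 Mbps × 645 s = 7670.3 Mb
podcast episode with video: 4.812 Mbps × 1800 s = 8661.6 Mb
drone footage reel: 75.192 Mbps × 900 s = 67672.8 Mb
Total: 95919.3 Mb = 11989.9 MB.
= 11.17 GiB.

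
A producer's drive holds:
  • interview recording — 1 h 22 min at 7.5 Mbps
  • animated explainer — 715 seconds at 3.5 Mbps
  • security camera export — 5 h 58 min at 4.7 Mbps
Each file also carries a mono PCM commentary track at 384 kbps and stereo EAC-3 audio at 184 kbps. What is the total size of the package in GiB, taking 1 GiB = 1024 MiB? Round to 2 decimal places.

18.13 GiB

Audio total: 384 + 184 = 568 kbps = 0.568 Mbps.
interview recording: 8.068 Mbps × 4920 s = 39694.6 Mb
animated explainer: 4.068 Mbps × 715 s = 2908.6 Mb
security camera export: 5.268 Mbps × 21480 s = 113156.6 Mb
Total: 155759.8 Mb = 19470.0 MB.
= 18.13 GiB.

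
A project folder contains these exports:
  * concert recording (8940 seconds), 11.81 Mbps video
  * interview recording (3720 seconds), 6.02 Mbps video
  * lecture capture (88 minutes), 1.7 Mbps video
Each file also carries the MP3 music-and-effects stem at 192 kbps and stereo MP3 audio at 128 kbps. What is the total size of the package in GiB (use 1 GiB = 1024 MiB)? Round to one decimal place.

16.6 GiB

Audio total: 192 + 128 = 320 kbps = 0.320 Mbps.
concert recording: 12.130 Mbps × 8940 s = 108442.2 Mb
interview recording: 6.340 Mbps × 3720 s = 23584.8 Mb
lecture capture: 2.020 Mbps × 5280 s = 10665.6 Mb
Total: 142692.6 Mb = 17836.6 MB.
= 16.61 GiB.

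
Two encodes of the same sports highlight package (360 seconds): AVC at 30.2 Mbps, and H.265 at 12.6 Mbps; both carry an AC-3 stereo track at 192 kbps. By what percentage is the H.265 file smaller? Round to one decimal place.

Audio: 192 kbps = 0.192 Mbps.
AVC: 30.392 Mbps × 360 s = 10941.1 Mb = 1.368 GB.
H.265: 12.792 Mbps × 360 s = 4605.1 Mb = 0.576 GB.
Reduction: (1 − 0.576/1.368) × 100 = 57.91%.

57.9%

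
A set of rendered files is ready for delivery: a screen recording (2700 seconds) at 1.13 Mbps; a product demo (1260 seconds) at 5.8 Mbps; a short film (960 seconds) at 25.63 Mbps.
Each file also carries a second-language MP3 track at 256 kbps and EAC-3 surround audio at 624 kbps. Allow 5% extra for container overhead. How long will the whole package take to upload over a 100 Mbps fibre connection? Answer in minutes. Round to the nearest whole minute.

Audio total: 256 + 624 = 880 kbps = 0.880 Mbps.
screen recording: 2.010 Mbps × 2700 s × 1.05 = 5698.4 Mb
product demo: 6.680 Mbps × 1260 s × 1.05 = 8837.6 Mb
short film: 26.510 Mbps × 960 s × 1.05 = 26722.1 Mb
Total: 41258.1 Mb = 5157.3 MB.
At 100 Mbps: 41258.1 / 100 = 413 s ≈ 6.88 minutes.

7 minutes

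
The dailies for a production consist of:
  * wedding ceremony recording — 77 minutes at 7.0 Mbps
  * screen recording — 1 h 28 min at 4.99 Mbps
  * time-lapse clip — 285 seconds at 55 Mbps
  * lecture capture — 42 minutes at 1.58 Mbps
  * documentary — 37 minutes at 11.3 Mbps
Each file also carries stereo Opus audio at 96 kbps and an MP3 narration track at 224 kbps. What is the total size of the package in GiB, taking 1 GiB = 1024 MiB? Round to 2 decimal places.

Audio total: 96 + 224 = 320 kbps = 0.320 Mbps.
wedding ceremony recording: 7.320 Mbps × 4620 s = 33818.4 Mb
screen recording: 5.310 Mbps × 5280 s = 28036.8 Mb
time-lapse clip: 55.320 Mbps × 285 s = 15766.2 Mb
lecture capture: 1.900 Mbps × 2520 s = 4788.0 Mb
documentary: 11.620 Mbps × 2220 s = 25796.4 Mb
Total: 108205.8 Mb = 13525.7 MB.
= 12.60 GiB.

12.60 GiB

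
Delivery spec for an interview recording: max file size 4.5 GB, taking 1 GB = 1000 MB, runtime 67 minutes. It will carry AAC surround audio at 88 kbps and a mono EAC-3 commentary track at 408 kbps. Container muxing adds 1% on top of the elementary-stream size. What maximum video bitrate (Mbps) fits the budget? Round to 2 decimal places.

Budget: 4.5 GB = 36000.0 Mb.
Stream payload after overhead: 36000.0 / 1.01 = 35643.6 Mb.
67 min = 4020 s
Total bitrate budget: 35643.6 Mb / 4020 s = 8.867 Mbps.
Audio total: 88 + 408 = 496 kbps = 0.496 Mbps.
Video: 8.867 − 0.496 = 8.371 Mbps.

8.37 Mbps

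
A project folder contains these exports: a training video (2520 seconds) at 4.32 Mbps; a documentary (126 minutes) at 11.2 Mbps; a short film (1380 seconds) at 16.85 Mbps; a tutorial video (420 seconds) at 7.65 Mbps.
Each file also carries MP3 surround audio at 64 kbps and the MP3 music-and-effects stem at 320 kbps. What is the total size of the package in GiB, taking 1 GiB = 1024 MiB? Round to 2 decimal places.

Audio total: 64 + 320 = 384 kbps = 0.384 Mbps.
training video: 4.704 Mbps × 2520 s = 11854.1 Mb
documentary: 11.584 Mbps × 7560 s = 87575.0 Mb
short film: 17.234 Mbps × 1380 s = 23782.9 Mb
tutorial video: 8.034 Mbps × 420 s = 3374.3 Mb
Total: 126586.3 Mb = 15823.3 MB.
= 14.74 GiB.

14.74 GiB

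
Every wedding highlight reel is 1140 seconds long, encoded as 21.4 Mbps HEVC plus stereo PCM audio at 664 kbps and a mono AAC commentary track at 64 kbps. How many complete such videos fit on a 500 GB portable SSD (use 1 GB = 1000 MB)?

158

Audio total: 664 + 64 = 728 kbps = 0.728 Mbps.
Total bitrate: 22.128 Mbps.
Per item: 22.128 Mbps × 1140 s = 25,226 Mb = 3,153 MB.
Capacity: 500 GB = 4,000,000 Mb; 158.57 items → 158 complete.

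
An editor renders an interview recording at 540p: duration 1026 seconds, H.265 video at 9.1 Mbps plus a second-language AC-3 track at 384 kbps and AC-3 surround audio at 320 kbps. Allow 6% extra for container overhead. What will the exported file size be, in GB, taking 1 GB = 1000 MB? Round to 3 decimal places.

1.333 GB

Audio total: 384 + 320 = 704 kbps = 0.704 Mbps.
Total bitrate: 9.1 + 0.704 = 9.804 Mbps.
Stream data: 9.804 Mbps × 1026 s = 10058.9 Mb.
With 6% container overhead: ×1.06.
10,662 Mb ÷ 8 = 1,333 MB → 1.333 GB.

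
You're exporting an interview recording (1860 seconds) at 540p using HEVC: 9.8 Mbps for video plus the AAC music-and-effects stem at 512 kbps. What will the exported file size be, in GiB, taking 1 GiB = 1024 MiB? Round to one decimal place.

2.2 GiB

Audio: 512 kbps = 0.512 Mbps.
Total bitrate: 9.8 + 0.512 = 10.312 Mbps.
Stream data: 10.312 Mbps × 1860 s = 19180.3 Mb.
19,180 Mb = 2,397,540,000 bytes ÷ 1,073,741,824 = 2.233 GiB.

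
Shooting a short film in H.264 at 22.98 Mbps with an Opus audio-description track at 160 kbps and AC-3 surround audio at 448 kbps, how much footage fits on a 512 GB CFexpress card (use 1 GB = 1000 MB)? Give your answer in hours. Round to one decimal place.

Audio total: 160 + 448 = 608 kbps = 0.608 Mbps.
Total bitrate: 22.98 + 0.608 = 23.588 Mbps.
Capacity: 512 GB = 4,096,000 Mb.
Recording time: 4,096,000 / 23.588 = 173,648 s ≈ 48.2 hours.

48.2 hours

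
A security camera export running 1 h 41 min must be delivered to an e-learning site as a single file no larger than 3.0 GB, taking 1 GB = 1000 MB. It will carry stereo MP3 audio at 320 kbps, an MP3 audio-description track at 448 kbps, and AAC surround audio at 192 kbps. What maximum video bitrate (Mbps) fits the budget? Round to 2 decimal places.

Budget: 3.0 GB = 24000.0 Mb.
1 h 41 min = 101 min = 6060 s
Total bitrate budget: 24000.0 Mb / 6060 s = 3.960 Mbps.
Audio total: 320 + 448 + 192 = 960 kbps = 0.960 Mbps.
Video: 3.960 − 0.960 = 3.000 Mbps.

3.00 Mbps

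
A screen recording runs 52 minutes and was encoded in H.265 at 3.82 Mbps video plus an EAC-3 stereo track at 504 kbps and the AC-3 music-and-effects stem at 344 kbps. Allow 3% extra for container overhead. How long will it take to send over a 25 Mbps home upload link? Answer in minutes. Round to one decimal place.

52 min = 3120 s
Audio total: 504 + 344 = 848 kbps = 0.848 Mbps.
Total bitrate: 4.668 Mbps.
File: 4.668 Mbps × 3120 s = 14564.2 Mb.
With 3% container overhead: ×1.03. → 15001.1 Mb.
At 25 Mbps: 15001.1 / 25 = 600.0 s ≈ 10 minutes.

10.0 minutes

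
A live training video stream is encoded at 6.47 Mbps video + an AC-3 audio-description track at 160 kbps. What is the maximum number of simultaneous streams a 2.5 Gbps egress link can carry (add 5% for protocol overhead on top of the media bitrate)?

359

Audio: 160 kbps = 0.160 Mbps.
Per-viewer media rate: 6.630 Mbps.
On the wire with 5% overhead: 6.962 Mbps.
2.5 Gbps = 2,500 Mbps; 2,500 / 6.962 = 359.12 → 359 viewers.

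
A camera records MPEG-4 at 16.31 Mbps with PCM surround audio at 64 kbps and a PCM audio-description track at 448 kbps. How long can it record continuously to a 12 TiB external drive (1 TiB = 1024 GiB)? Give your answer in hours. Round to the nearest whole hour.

Audio total: 64 + 448 = 512 kbps = 0.512 Mbps.
Total bitrate: 16.31 + 0.512 = 16.822 Mbps.
Capacity: 12 TiB = 105,553,116 Mb.
Recording time: 105,553,116 / 16.822 = 6,274,707 s ≈ 1,743 hours.

1743 hours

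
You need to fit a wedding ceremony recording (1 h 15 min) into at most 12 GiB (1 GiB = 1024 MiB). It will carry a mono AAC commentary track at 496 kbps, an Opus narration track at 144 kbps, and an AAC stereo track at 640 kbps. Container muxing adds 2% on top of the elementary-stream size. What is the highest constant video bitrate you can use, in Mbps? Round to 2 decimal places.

Budget: 12 GiB = 103079.2 Mb.
Stream payload after overhead: 103079.2 / 1.02 = 101058.1 Mb.
1 h 15 min = 75 min = 4500 s
Total bitrate budget: 101058.1 Mb / 4500 s = 22.457 Mbps.
Audio total: 496 + 144 + 640 = 1280 kbps = 1.280 Mbps.
Video: 22.457 − 1.280 = 21.177 Mbps.

21.18 Mbps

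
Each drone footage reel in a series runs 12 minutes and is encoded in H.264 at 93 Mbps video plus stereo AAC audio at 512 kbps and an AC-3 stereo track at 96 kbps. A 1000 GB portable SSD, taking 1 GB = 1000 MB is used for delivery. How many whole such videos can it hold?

12 min = 720 s
Audio total: 512 + 96 = 608 kbps = 0.608 Mbps.
Total bitrate: 93.608 Mbps.
Per item: 93.608 Mbps × 720 s = 67,398 Mb = 8,425 MB.
Capacity: 1000 GB = 8,000,000 Mb; 118.70 items → 118 complete.

118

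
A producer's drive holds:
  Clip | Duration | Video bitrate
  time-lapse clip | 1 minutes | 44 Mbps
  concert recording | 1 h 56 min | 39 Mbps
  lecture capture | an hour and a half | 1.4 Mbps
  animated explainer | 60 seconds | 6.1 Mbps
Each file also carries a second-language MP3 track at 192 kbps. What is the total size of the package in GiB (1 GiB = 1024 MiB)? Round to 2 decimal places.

33.11 GiB

Audio: 192 kbps = 0.192 Mbps.
time-lapse clip: 44.192 Mbps × 60 s = 2651.5 Mb
concert recording: 39.192 Mbps × 6960 s = 272776.3 Mb
lecture capture: 1.592 Mbps × 5400 s = 8596.8 Mb
animated explainer: 6.292 Mbps × 60 s = 377.5 Mb
Total: 284402.2 Mb = 35550.3 MB.
= 33.11 GiB.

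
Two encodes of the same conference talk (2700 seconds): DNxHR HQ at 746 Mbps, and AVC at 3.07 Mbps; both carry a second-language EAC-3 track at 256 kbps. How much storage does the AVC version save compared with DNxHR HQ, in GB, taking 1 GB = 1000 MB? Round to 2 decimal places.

250.74 GB

Audio: 256 kbps = 0.256 Mbps.
DNxHR HQ: 746.256 Mbps × 2700 s = 2014891.2 Mb = 251.861 GB.
AVC: 3.326 Mbps × 2700 s = 8980.2 Mb = 1.123 GB.
Saving: 251.861 − 1.123 = 250.739 GB.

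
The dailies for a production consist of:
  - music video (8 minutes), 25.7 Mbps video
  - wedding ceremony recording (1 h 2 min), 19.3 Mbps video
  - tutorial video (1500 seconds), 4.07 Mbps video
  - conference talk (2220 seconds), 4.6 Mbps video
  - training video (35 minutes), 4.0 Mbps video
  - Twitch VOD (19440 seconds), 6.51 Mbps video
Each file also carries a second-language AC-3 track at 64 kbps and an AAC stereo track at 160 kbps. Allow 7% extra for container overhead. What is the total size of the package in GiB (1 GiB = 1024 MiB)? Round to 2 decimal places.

30.14 GiB

Audio total: 64 + 160 = 224 kbps = 0.224 Mbps.
music video: 25.924 Mbps × 480 s × 1.07 = 13314.6 Mb
wedding ceremony recording: 19.524 Mbps × 3720 s × 1.07 = 77713.3 Mb
tutorial video: 4.294 Mbps × 1500 s × 1.07 = 6891.9 Mb
conference talk: 4.824 Mbps × 2220 s × 1.07 = 11458.9 Mb
training video: 4.224 Mbps × 2100 s × 1.07 = 9491.3 Mb
Twitch VOD: 6.734 Mbps × 19440 s × 1.07 = 140072.6 Mb
Total: 258942.6 Mb = 32367.8 MB.
= 30.14 GiB.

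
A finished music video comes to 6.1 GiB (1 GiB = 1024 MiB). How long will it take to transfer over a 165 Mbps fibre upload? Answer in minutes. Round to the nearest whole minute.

File: 6.1 GiB = 52398.6 Mb.
At 165 Mbps: 52398.6 / 165 = 317.6 s ≈ 5.29 minutes.

5 minutes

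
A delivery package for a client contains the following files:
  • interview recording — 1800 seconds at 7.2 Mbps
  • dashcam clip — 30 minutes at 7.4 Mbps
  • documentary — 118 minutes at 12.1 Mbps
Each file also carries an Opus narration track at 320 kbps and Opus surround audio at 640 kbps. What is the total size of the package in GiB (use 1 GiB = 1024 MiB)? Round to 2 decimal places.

14.23 GiB

Audio total: 320 + 640 = 960 kbps = 0.960 Mbps.
interview recording: 8.160 Mbps × 1800 s = 14688.0 Mb
dashcam clip: 8.360 Mbps × 1800 s = 15048.0 Mb
documentary: 13.060 Mbps × 7080 s = 92464.8 Mb
Total: 122200.8 Mb = 15275.1 MB.
= 14.23 GiB.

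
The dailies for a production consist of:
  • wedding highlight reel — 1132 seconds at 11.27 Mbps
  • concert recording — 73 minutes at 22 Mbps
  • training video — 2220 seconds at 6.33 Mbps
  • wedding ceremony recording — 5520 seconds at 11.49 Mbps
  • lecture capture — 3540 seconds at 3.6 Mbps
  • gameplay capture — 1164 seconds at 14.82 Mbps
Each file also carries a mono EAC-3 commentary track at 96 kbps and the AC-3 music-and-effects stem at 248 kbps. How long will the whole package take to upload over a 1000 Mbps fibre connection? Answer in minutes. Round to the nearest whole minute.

Audio total: 96 + 248 = 344 kbps = 0.344 Mbps.
wedding highlight reel: 11.614 Mbps × 1132 s = 13147.0 Mb
concert recording: 22.344 Mbps × 4380 s = 97866.7 Mb
training video: 6.674 Mbps × 2220 s = 14816.3 Mb
wedding ceremony recording: 11.834 Mbps × 5520 s = 65323.7 Mb
lecture capture: 3.944 Mbps × 3540 s = 13961.8 Mb
gameplay capture: 15.164 Mbps × 1164 s = 17650.9 Mb
Total: 222766.4 Mb = 27845.8 MB.
At 1000 Mbps: 222766.4 / 1000 = 223 s ≈ 3.71 minutes.

4 minutes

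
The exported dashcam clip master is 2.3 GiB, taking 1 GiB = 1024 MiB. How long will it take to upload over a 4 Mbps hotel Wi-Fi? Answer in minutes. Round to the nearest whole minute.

File: 2.3 GiB = 19756.8 Mb.
At 4 Mbps: 19756.8 / 4 = 4939.2 s ≈ 82.3 minutes.

82 minutes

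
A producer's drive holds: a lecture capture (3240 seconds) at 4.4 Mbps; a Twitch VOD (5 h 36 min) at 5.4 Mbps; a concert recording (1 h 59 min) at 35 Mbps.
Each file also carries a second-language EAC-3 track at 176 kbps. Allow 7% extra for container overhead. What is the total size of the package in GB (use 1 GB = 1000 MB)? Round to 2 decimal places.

50.61 GB

Audio: 176 kbps = 0.176 Mbps.
lecture capture: 4.576 Mbps × 3240 s × 1.07 = 15864.1 Mb
Twitch VOD: 5.576 Mbps × 20160 s × 1.07 = 120281.0 Mb
concert recording: 35.176 Mbps × 7140 s × 1.07 = 268737.6 Mb
Total: 404882.7 Mb = 50610.3 MB.
= 50.61 GB.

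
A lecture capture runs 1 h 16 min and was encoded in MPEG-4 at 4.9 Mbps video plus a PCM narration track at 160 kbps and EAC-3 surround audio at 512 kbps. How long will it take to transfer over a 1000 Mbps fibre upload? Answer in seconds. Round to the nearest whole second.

25 seconds

1 h 16 min = 76 min = 4560 s
Audio total: 160 + 512 = 672 kbps = 0.672 Mbps.
Total bitrate: 5.572 Mbps.
File: 5.572 Mbps × 4560 s = 25408.3 Mb.
At 1000 Mbps: 25408.3 / 1000 = 25.4 s ≈ 25.4 seconds.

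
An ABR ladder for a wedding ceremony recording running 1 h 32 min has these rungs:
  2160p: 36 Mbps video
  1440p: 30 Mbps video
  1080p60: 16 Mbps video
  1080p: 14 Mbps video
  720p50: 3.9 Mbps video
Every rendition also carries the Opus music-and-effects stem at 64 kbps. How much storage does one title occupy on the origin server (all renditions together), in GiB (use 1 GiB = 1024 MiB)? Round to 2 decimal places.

1 h 32 min = 92 min = 5520 s
Audio: 64 kbps = 0.064 Mbps.
Sum of rendition bitrates: (36+0.064) + (30+0.064) + (16+0.064) + (14+0.064) + (3.9+0.064) = 100.220 Mbps.
× 5520 s = 553,214 Mb = 69,152 MB = 64.40 GiB.

64.40 GiB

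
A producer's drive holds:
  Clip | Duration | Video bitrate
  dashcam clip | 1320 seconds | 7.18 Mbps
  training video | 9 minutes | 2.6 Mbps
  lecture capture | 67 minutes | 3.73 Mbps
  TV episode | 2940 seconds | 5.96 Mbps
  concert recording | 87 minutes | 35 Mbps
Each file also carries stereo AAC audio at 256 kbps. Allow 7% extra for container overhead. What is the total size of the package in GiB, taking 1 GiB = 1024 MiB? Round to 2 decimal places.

Audio: 256 kbps = 0.256 Mbps.
dashcam clip: 7.436 Mbps × 1320 s × 1.07 = 10502.6 Mb
training video: 2.856 Mbps × 540 s × 1.07 = 1650.2 Mb
lecture capture: 3.986 Mbps × 4020 s × 1.07 = 17145.4 Mb
TV episode: 6.216 Mbps × 2940 s × 1.07 = 19554.3 Mb
concert recording: 35.256 Mbps × 5220 s × 1.07 = 196918.9 Mb
Total: 245771.3 Mb = 30721.4 MB.
= 28.61 GiB.

28.61 GiB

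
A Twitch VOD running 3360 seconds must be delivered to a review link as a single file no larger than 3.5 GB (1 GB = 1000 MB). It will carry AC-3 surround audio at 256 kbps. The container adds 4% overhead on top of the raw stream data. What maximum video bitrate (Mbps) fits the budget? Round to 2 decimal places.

Budget: 3.5 GB = 28000.0 Mb.
Stream payload after overhead: 28000.0 / 1.04 = 26923.1 Mb.
Total bitrate budget: 26923.1 Mb / 3360 s = 8.013 Mbps.
Audio: 256 kbps = 0.256 Mbps.
Video: 8.013 − 0.256 = 7.757 Mbps.

7.76 Mbps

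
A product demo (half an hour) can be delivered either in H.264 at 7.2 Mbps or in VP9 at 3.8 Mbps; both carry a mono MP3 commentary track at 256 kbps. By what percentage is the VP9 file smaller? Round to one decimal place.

30 min = 1800 s
Audio: 256 kbps = 0.256 Mbps.
H.264: 7.456 Mbps × 1800 s = 13420.8 Mb = 1.678 GB.
VP9: 4.056 Mbps × 1800 s = 7300.8 Mb = 0.913 GB.
Reduction: (1 − 0.913/1.678) × 100 = 45.60%.

45.6%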